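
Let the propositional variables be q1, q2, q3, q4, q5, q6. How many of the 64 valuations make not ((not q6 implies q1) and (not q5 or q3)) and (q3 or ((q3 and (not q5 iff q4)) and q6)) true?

Initial set: {(not ((not q6 implies q1) and (not q5 or q3)) and (q3 or ((q3 and (not q5 iff q4)) and q6)))}.
(not ((not q6 implies q1) and (not q5 or q3)) and (q3 or ((q3 and (not q5 iff q4)) and q6))): α-rule — add not ((not q6 implies q1) and (not q5 or q3)), (q3 or ((q3 and (not q5 iff q4)) and q6)).
not ((not q6 implies q1) and (not q5 or q3)): β-rule — branch into not (not q6 implies q1)  //  not (not q5 or q3).
  branch 1 (add not (not q6 implies q1)):
    not (not q6 implies q1): α-rule — add not q6, not q1.
    (q3 or ((q3 and (not q5 iff q4)) and q6)): β-rule — branch into q3  //  ((q3 and (not q5 iff q4)) and q6).
      branch 1.1 (add q3):
        ○ open, literals {q1=0, q3=1, q6=0}.
      branch 1.2 (add ((q3 and (not q5 iff q4)) and q6)):
        ((q3 and (not q5 iff q4)) and q6): α-rule — add (q3 and (not q5 iff q4)), q6.
        × closes — contains both q6 and not q6.
  branch 2 (add not (not q5 or q3)):
    not (not q5 or q3): α-rule — add not not q5, not q3.
    (q3 or ((q3 and (not q5 iff q4)) and q6)): β-rule — branch into q3  //  ((q3 and (not q5 iff q4)) and q6).
      branch 2.1 (add q3):
        × closes — contains both q3 and not q3.
      branch 2.2 (add ((q3 and (not q5 iff q4)) and q6)):
        ((q3 and (not q5 iff q4)) and q6): α-rule — add (q3 and (not q5 iff q4)), q6.
        (q3 and (not q5 iff q4)): α-rule — add q3, (not q5 iff q4).
        × closes — contains both q3 and not q3.
3 branches closed, 1 open.
Each open branch fixes some atoms; the unmentioned ones are free. Counting distinct full assignments: branch {q1=0, q3=1, q6=0} (q2, q4, q5) contributes 8 new. Total: 8.

8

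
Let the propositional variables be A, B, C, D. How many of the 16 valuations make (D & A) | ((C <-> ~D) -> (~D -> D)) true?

Initial set: {T ((D & A) | ((C <-> ~D) -> (~D -> D)))}.
T ((D & A) | ((C <-> ~D) -> (~D -> D))): β-rule — branch into T (D & A)  //  T ((C <-> ~D) -> (~D -> D)).
  branch 1 (add T (D & A)):
    T (D & A): α-rule — add T D, T A.
    ○ open, literals {A=true, D=true}.
  branch 2 (add T ((C <-> ~D) -> (~D -> D))):
    T ((C <-> ~D) -> (~D -> D)): β-rule — branch into F (C <-> ~D)  //  T (~D -> D).
      branch 2.1 (add F (C <-> ~D)):
        F (C <-> ~D): β-rule — branch into T C, F ~D  //  F C, T ~D.
          branch 2.1.1 (add T C, F ~D):
            ○ open, literals {C=true, D=true}.
          branch 2.1.2 (add F C, T ~D):
            ○ open, literals {C=false, D=false}.
      branch 2.2 (add T (~D -> D)):
        T (~D -> D): β-rule — branch into F ~D  //  T D.
          branch 2.2.1 (add F ~D):
            ○ open, literals {D=true}.
          branch 2.2.2 (add T D):
            ○ open, literals {D=true}.
0 branches closed, 5 open.
Each open branch fixes some atoms; the unmentioned ones are free. Counting distinct full assignments: branch {A=true, D=true} (B, C) contributes 4 new; branch {C=true, D=true} (A, B) contributes 2 new; branch {C=false, D=false} (A, B) contributes 4 new; branch {D=true} (A, B, C) contributes 2 new; branch {D=true} (A, B, C) contributes 0 new. Total: 12.

12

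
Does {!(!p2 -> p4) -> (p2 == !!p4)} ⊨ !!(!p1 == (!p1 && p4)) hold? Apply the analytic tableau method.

No

Initial set: {(!(!p2 -> p4) -> (p2 == !!p4)); !!!(!p1 == (!p1 && p4))}.
!!!(!p1 == (!p1 && p4)): drop double negation, giving !(!p1 == (!p1 && p4)).
(!(!p2 -> p4) -> (p2 == !!p4)): β-rule — branch into !!(!p2 -> p4)  //  (p2 == !!p4).
  branch 1 (add !!(!p2 -> p4)):
    !(!p1 == (!p1 && p4)): β-rule — branch into !p1, !(!p1 && p4)  //  !!p1, (!p1 && p4).
      branch 1.1 (add !p1, !(!p1 && p4)):
        !!(!p2 -> p4): β-rule — branch into !!p2  //  p4.
          branch 1.1.1 (add !!p2):
            !(!p1 && p4): β-rule — branch into !!p1  //  !p4.
              branch 1.1.1.1 (add !!p1):
                × closes — contains both p1 and !p1.
              branch 1.1.1.2 (add !p4):
                ○ open, literals {p1=false, p2=true, p4=false}.
          branch 1.1.2 (add p4):
            !(!p1 && p4): β-rule — branch into !!p1  //  !p4.
              branch 1.1.2.1 (add !!p1):
                × closes — contains both p1 and !p1.
              branch 1.1.2.2 (add !p4):
                × closes — contains both p4 and !p4.
      branch 1.2 (add !!p1, (!p1 && p4)):
        (!p1 && p4): α-rule — add !p1, p4.
        × closes — contains both p1 and !p1.
  branch 2 (add (p2 == !!p4)):
    !(!p1 == (!p1 && p4)): β-rule — branch into !p1, !(!p1 && p4)  //  !!p1, (!p1 && p4).
      branch 2.1 (add !p1, !(!p1 && p4)):
        (p2 == !!p4): β-rule — branch into p2, !!p4  //  !p2, !!!p4.
          branch 2.1.1 (add p2, !!p4):
            !!p4: drop double negation, giving p4.
            !(!p1 && p4): β-rule — branch into !!p1  //  !p4.
              branch 2.1.1.1 (add !!p1):
                × closes — contains both p1 and !p1.
              branch 2.1.1.2 (add !p4):
                × closes — contains both p4 and !p4.
          branch 2.1.2 (add !p2, !!!p4):
            !!!p4: drop double negation, giving !p4.
            !(!p1 && p4): β-rule — branch into !!p1  //  !p4.
              branch 2.1.2.1 (add !!p1):
                × closes — contains both p1 and !p1.
              branch 2.1.2.2 (add !p4):
                ○ open, literals {p1=false, p2=false, p4=false}.
      branch 2.2 (add !!p1, (!p1 && p4)):
        (!p1 && p4): α-rule — add !p1, p4.
        × closes — contains both p1 and !p1.
8 branches closed, 2 open.
An open branch gives a countermodel: p1=false, p2=true, p4=false (unmentioned atoms arbitrary); the premises hold there but the conclusion fails.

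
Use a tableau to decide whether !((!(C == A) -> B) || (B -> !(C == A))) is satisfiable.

Initial set: {!((!(C == A) -> B) || (B -> !(C == A)))}.
!((!(C == A) -> B) || (B -> !(C == A))): α-rule — add !(!(C == A) -> B), !(B -> !(C == A)).
!(!(C == A) -> B): α-rule — add !(C == A), !B.
!(B -> !(C == A)): α-rule — add B, !!(C == A).
× closes — contains both B and !B.
All 1 branch closes.
Every branch closed; the formula is unsatisfiable.

Unsatisfiable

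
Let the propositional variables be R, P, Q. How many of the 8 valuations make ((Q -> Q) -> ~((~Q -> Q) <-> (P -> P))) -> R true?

6

Initial set: {(((Q -> Q) -> ~((~Q -> Q) <-> (P -> P))) -> R)}.
(((Q -> Q) -> ~((~Q -> Q) <-> (P -> P))) -> R): β-rule — branch into ~((Q -> Q) -> ~((~Q -> Q) <-> (P -> P)))  //  R.
  branch 1 (add ~((Q -> Q) -> ~((~Q -> Q) <-> (P -> P)))):
    ~((Q -> Q) -> ~((~Q -> Q) <-> (P -> P))): α-rule — add (Q -> Q), ~~((~Q -> Q) <-> (P -> P)).
    (Q -> Q): β-rule — branch into ~Q  //  Q.
      branch 1.1 (add ~Q):
        ~~((~Q -> Q) <-> (P -> P)): β-rule — branch into (~Q -> Q), (P -> P)  //  ~(~Q -> Q), ~(P -> P).
          branch 1.1.1 (add (~Q -> Q), (P -> P)):
            (~Q -> Q): β-rule — branch into ~~Q  //  Q.
              branch 1.1.1.1 (add ~~Q):
                × closes — contains both Q and ~Q.
              branch 1.1.1.2 (add Q):
                × closes — contains both Q and ~Q.
          branch 1.1.2 (add ~(~Q -> Q), ~(P -> P)):
            ~(~Q -> Q): α-rule — add ~Q, ~Q.
            ~(P -> P): α-rule — add P, ~P.
            × closes — contains both P and ~P.
      branch 1.2 (add Q):
        ~~((~Q -> Q) <-> (P -> P)): β-rule — branch into (~Q -> Q), (P -> P)  //  ~(~Q -> Q), ~(P -> P).
          branch 1.2.1 (add (~Q -> Q), (P -> P)):
            (~Q -> Q): β-rule — branch into ~~Q  //  Q.
              branch 1.2.1.1 (add ~~Q):
                (P -> P): β-rule — branch into ~P  //  P.
                  branch 1.2.1.1.1 (add ~P):
                    ○ open, literals {P=0, Q=1}.
                  branch 1.2.1.1.2 (add P):
                    ○ open, literals {P=1, Q=1}.
              branch 1.2.1.2 (add Q):
                (P -> P): β-rule — branch into ~P  //  P.
                  branch 1.2.1.2.1 (add ~P):
                    ○ open, literals {P=0, Q=1}.
                  branch 1.2.1.2.2 (add P):
                    ○ open, literals {P=1, Q=1}.
          branch 1.2.2 (add ~(~Q -> Q), ~(P -> P)):
            ~(~Q -> Q): α-rule — add ~Q, ~Q.
            × closes — contains both Q and ~Q.
  branch 2 (add R):
    ○ open, literals {R=1}.
4 branches closed, 5 open.
Each open branch fixes some atoms; the unmentioned ones are free. Counting distinct full assignments: branch {P=0, Q=1} (R) contributes 2 new; branch {P=1, Q=1} (R) contributes 2 new; branch {P=0, Q=1} (R) contributes 0 new; branch {P=1, Q=1} (R) contributes 0 new; branch {R=1} (P, Q) contributes 2 new. Total: 6.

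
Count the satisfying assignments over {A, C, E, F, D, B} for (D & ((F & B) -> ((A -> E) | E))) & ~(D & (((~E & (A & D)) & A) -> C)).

Initial set: {((D & ((F & B) -> ((A -> E) | E))) & ~(D & (((~E & (A & D)) & A) -> C)))}.
((D & ((F & B) -> ((A -> E) | E))) & ~(D & (((~E & (A & D)) & A) -> C))): α-rule — add (D & ((F & B) -> ((A -> E) | E))), ~(D & (((~E & (A & D)) & A) -> C)).
(D & ((F & B) -> ((A -> E) | E))): α-rule — add D, ((F & B) -> ((A -> E) | E)).
~(D & (((~E & (A & D)) & A) -> C)): β-rule — branch into ~D  //  ~(((~E & (A & D)) & A) -> C).
  branch 1 (add ~D):
    × closes — contains both D and ~D.
  branch 2 (add ~(((~E & (A & D)) & A) -> C)):
    ~(((~E & (A & D)) & A) -> C): α-rule — add ((~E & (A & D)) & A), ~C.
    ((~E & (A & D)) & A): α-rule — add (~E & (A & D)), A.
    (~E & (A & D)): α-rule — add ~E, (A & D).
    (A & D): α-rule — add A, D.
    ((F & B) -> ((A -> E) | E)): β-rule — branch into ~(F & B)  //  ((A -> E) | E).
      branch 2.1 (add ~(F & B)):
        ~(F & B): β-rule — branch into ~F  //  ~B.
          branch 2.1.1 (add ~F):
            ○ open, literals {A=T, C=F, D=T, E=F, F=F}.
          branch 2.1.2 (add ~B):
            ○ open, literals {A=T, B=F, C=F, D=T, E=F}.
      branch 2.2 (add ((A -> E) | E)):
        ((A -> E) | E): β-rule — branch into (A -> E)  //  E.
          branch 2.2.1 (add (A -> E)):
            (A -> E): β-rule — branch into ~A  //  E.
              branch 2.2.1.1 (add ~A):
                × closes — contains both A and ~A.
              branch 2.2.1.2 (add E):
                × closes — contains both E and ~E.
          branch 2.2.2 (add E):
            × closes — contains both E and ~E.
4 branches closed, 2 open.
Each open branch fixes some atoms; the unmentioned ones are free. Counting distinct full assignments: branch {A=T, C=F, D=T, E=F, F=F} (B) contributes 2 new; branch {A=T, B=F, C=F, D=T, E=F} (F) contributes 1 new. Total: 3.

3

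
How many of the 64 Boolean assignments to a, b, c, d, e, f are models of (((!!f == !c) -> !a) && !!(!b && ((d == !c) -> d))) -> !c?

Initial set: {((((!!f == !c) -> !a) && !!(!b && ((d == !c) -> d))) -> !c)}.
((((!!f == !c) -> !a) && !!(!b && ((d == !c) -> d))) -> !c): β-rule — branch into !(((!!f == !c) -> !a) && !!(!b && ((d == !c) -> d)))  //  !c.
  branch 1 (add !(((!!f == !c) -> !a) && !!(!b && ((d == !c) -> d)))):
    !(((!!f == !c) -> !a) && !!(!b && ((d == !c) -> d))): β-rule — branch into !((!!f == !c) -> !a)  //  !!!(!b && ((d == !c) -> d)).
      branch 1.1 (add !((!!f == !c) -> !a)):
        !((!!f == !c) -> !a): α-rule — add (!!f == !c), !!a.
        (!!f == !c): β-rule — branch into !!f, !c  //  !!!f, !!c.
          branch 1.1.1 (add !!f, !c):
            !!f: drop double negation, giving f.
            ○ open, literals {a=1, c=0, f=1}.
          branch 1.1.2 (add !!!f, !!c):
            !!!f: drop double negation, giving !f.
            ○ open, literals {a=1, c=1, f=0}.
      branch 1.2 (add !!!(!b && ((d == !c) -> d))):
        !!!(!b && ((d == !c) -> d)): drop double negation, giving !(!b && ((d == !c) -> d)).
        !(!b && ((d == !c) -> d)): β-rule — branch into !!b  //  !((d == !c) -> d).
          branch 1.2.1 (add !!b):
            ○ open, literals {b=1}.
          branch 1.2.2 (add !((d == !c) -> d)):
            !((d == !c) -> d): α-rule — add (d == !c), !d.
            (d == !c): β-rule — branch into d, !c  //  !d, !!c.
              branch 1.2.2.1 (add d, !c):
                × closes — contains both d and !d.
              branch 1.2.2.2 (add !d, !!c):
                ○ open, literals {c=1, d=0}.
  branch 2 (add !c):
    ○ open, literals {c=0}.
1 branch closed, 5 open.
Each open branch fixes some atoms; the unmentioned ones are free. Counting distinct full assignments: branch {a=1, c=0, f=1} (b, d, e) contributes 8 new; branch {a=1, c=1, f=0} (b, d, e) contributes 8 new; branch {b=1} (a, c, d, e, f) contributes 24 new; branch {c=1, d=0} (a, b, e, f) contributes 6 new; branch {c=0} (a, b, d, e, f) contributes 12 new. Total: 58.

58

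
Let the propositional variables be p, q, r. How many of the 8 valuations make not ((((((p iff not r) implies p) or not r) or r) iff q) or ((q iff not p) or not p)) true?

Initial set: {not ((((((p iff not r) implies p) or not r) or r) iff q) or ((q iff not p) or not p))}.
not ((((((p iff not r) implies p) or not r) or r) iff q) or ((q iff not p) or not p)): α-rule — add not (((((p iff not r) implies p) or not r) or r) iff q), not ((q iff not p) or not p).
not ((q iff not p) or not p): α-rule — add not (q iff not p), not not p.
not (((((p iff not r) implies p) or not r) or r) iff q): β-rule — branch into ((((p iff not r) implies p) or not r) or r), not q  //  not ((((p iff not r) implies p) or not r) or r), q.
  branch 1 (add ((((p iff not r) implies p) or not r) or r), not q):
    not (q iff not p): β-rule — branch into q, not not p  //  not q, not p.
      branch 1.1 (add q, not not p):
        × closes — contains both q and not q.
      branch 1.2 (add not q, not p):
        × closes — contains both p and not p.
  branch 2 (add not ((((p iff not r) implies p) or not r) or r), q):
    not ((((p iff not r) implies p) or not r) or r): α-rule — add not (((p iff not r) implies p) or not r), not r.
    not (((p iff not r) implies p) or not r): α-rule — add not ((p iff not r) implies p), not not r.
    × closes — contains both r and not r.
All 3 branches close.
No open branches: the formula has 0 satisfying assignments.

0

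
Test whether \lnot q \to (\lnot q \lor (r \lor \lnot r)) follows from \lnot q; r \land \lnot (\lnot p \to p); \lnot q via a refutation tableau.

Yes

Initial set: {\lnot q; (r \land \lnot (\lnot p \to p)); \lnot q; \lnot (\lnot q \to (\lnot q \lor (r \lor \lnot r)))}.
(r \land \lnot (\lnot p \to p)): α-rule — add r, \lnot (\lnot p \to p).
\lnot (\lnot q \to (\lnot q \lor (r \lor \lnot r))): α-rule — add \lnot q, \lnot (\lnot q \lor (r \lor \lnot r)).
\lnot (\lnot p \to p): α-rule — add \lnot p, \lnot p.
\lnot (\lnot q \lor (r \lor \lnot r)): α-rule — add \lnot \lnot q, \lnot (r \lor \lnot r).
× closes — contains both q and \lnot q.
All 1 branch closes.
Every branch closed, so the premises entail the conclusion.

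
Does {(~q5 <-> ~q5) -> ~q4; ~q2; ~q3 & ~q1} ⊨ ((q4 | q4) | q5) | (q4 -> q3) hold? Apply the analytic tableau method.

Yes

Initial set: {T ((~q5 <-> ~q5) -> ~q4); T ~q2; T (~q3 & ~q1); F (((q4 | q4) | q5) | (q4 -> q3))}.
T (~q3 & ~q1): α-rule — add T ~q3, T ~q1.
F (((q4 | q4) | q5) | (q4 -> q3)): α-rule — add F ((q4 | q4) | q5), F (q4 -> q3).
F ((q4 | q4) | q5): α-rule — add F (q4 | q4), F q5.
F (q4 -> q3): α-rule — add T q4, F q3.
F (q4 | q4): α-rule — add F q4, F q4.
× closes — contains both q4 and ~q4.
All 1 branch closes.
Every branch closed, so the premises entail the conclusion.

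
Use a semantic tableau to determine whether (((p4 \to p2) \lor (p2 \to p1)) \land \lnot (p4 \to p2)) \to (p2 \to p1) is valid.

Valid

Assume the negation and expand:
Initial set: {\lnot ((((p4 \to p2) \lor (p2 \to p1)) \land \lnot (p4 \to p2)) \to (p2 \to p1))}.
\lnot ((((p4 \to p2) \lor (p2 \to p1)) \land \lnot (p4 \to p2)) \to (p2 \to p1)): α-rule — add (((p4 \to p2) \lor (p2 \to p1)) \land \lnot (p4 \to p2)), \lnot (p2 \to p1).
(((p4 \to p2) \lor (p2 \to p1)) \land \lnot (p4 \to p2)): α-rule — add ((p4 \to p2) \lor (p2 \to p1)), \lnot (p4 \to p2).
\lnot (p2 \to p1): α-rule — add p2, \lnot p1.
\lnot (p4 \to p2): α-rule — add p4, \lnot p2.
× closes — contains both p2 and \lnot p2.
All 1 branch closes.
Every branch closed, so the negation is unsatisfiable and the formula is valid.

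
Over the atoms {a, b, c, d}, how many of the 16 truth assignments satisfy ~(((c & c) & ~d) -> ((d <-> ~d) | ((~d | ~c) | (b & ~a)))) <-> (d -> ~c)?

Initial set: {(~(((c & c) & ~d) -> ((d <-> ~d) | ((~d | ~c) | (b & ~a)))) <-> (d -> ~c))}.
(~(((c & c) & ~d) -> ((d <-> ~d) | ((~d | ~c) | (b & ~a)))) <-> (d -> ~c)): β-rule — branch into ~(((c & c) & ~d) -> ((d <-> ~d) | ((~d | ~c) | (b & ~a)))), (d -> ~c)  //  ~~(((c & c) & ~d) -> ((d <-> ~d) | ((~d | ~c) | (b & ~a)))), ~(d -> ~c).
  branch 1 (add ~(((c & c) & ~d) -> ((d <-> ~d) | ((~d | ~c) | (b & ~a)))), (d -> ~c)):
    ~(((c & c) & ~d) -> ((d <-> ~d) | ((~d | ~c) | (b & ~a)))): α-rule — add ((c & c) & ~d), ~((d <-> ~d) | ((~d | ~c) | (b & ~a))).
    ((c & c) & ~d): α-rule — add (c & c), ~d.
    ~((d <-> ~d) | ((~d | ~c) | (b & ~a))): α-rule — add ~(d <-> ~d), ~((~d | ~c) | (b & ~a)).
    (c & c): α-rule — add c, c.
    ~((~d | ~c) | (b & ~a)): α-rule — add ~(~d | ~c), ~(b & ~a).
    ~(~d | ~c): α-rule — add ~~d, ~~c.
    × closes — contains both d and ~d.
  branch 2 (add ~~(((c & c) & ~d) -> ((d <-> ~d) | ((~d | ~c) | (b & ~a)))), ~(d -> ~c)):
    ~(d -> ~c): α-rule — add d, ~~c.
    ~~(((c & c) & ~d) -> ((d <-> ~d) | ((~d | ~c) | (b & ~a)))): β-rule — branch into ~((c & c) & ~d)  //  ((d <-> ~d) | ((~d | ~c) | (b & ~a))).
      branch 2.1 (add ~((c & c) & ~d)):
        ~((c & c) & ~d): β-rule — branch into ~(c & c)  //  ~~d.
          branch 2.1.1 (add ~(c & c)):
            ~(c & c): β-rule — branch into ~c  //  ~c.
              branch 2.1.1.1 (add ~c):
                × closes — contains both c and ~c.
              branch 2.1.1.2 (add ~c):
                × closes — contains both c and ~c.
          branch 2.1.2 (add ~~d):
            ○ open, literals {c=T, d=T}.
      branch 2.2 (add ((d <-> ~d) | ((~d | ~c) | (b & ~a)))):
        ((d <-> ~d) | ((~d | ~c) | (b & ~a))): β-rule — branch into (d <-> ~d)  //  ((~d | ~c) | (b & ~a)).
          branch 2.2.1 (add (d <-> ~d)):
            (d <-> ~d): β-rule — branch into d, ~d  //  ~d, ~~d.
              branch 2.2.1.1 (add d, ~d):
                × closes — contains both d and ~d.
              branch 2.2.1.2 (add ~d, ~~d):
                × closes — contains both d and ~d.
          branch 2.2.2 (add ((~d | ~c) | (b & ~a))):
            ((~d | ~c) | (b & ~a)): β-rule — branch into (~d | ~c)  //  (b & ~a).
              branch 2.2.2.1 (add (~d | ~c)):
                (~d | ~c): β-rule — branch into ~d  //  ~c.
                  branch 2.2.2.1.1 (add ~d):
                    × closes — contains both d and ~d.
                  branch 2.2.2.1.2 (add ~c):
                    × closes — contains both c and ~c.
              branch 2.2.2.2 (add (b & ~a)):
                (b & ~a): α-rule — add b, ~a.
                ○ open, literals {a=F, b=T, c=T, d=T}.
7 branches closed, 2 open.
Each open branch fixes some atoms; the unmentioned ones are free. Counting distinct full assignments: branch {c=T, d=T} (a, b) contributes 4 new; branch {a=F, b=T, c=T, d=T} (none free) contributes 0 new. Total: 4.

4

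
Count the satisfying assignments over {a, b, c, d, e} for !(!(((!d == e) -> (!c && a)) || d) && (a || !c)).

Initial set: {!(!(((!d == e) -> (!c && a)) || d) && (a || !c))}.
!(!(((!d == e) -> (!c && a)) || d) && (a || !c)): β-rule — branch into !!(((!d == e) -> (!c && a)) || d)  //  !(a || !c).
  branch 1 (add !!(((!d == e) -> (!c && a)) || d)):
    !!(((!d == e) -> (!c && a)) || d): β-rule — branch into ((!d == e) -> (!c && a))  //  d.
      branch 1.1 (add ((!d == e) -> (!c && a))):
        ((!d == e) -> (!c && a)): β-rule — branch into !(!d == e)  //  (!c && a).
          branch 1.1.1 (add !(!d == e)):
            !(!d == e): β-rule — branch into !d, !e  //  !!d, e.
              branch 1.1.1.1 (add !d, !e):
                ○ open, literals {d=F, e=F}.
              branch 1.1.1.2 (add !!d, e):
                ○ open, literals {d=T, e=T}.
          branch 1.1.2 (add (!c && a)):
            (!c && a): α-rule — add !c, a.
            ○ open, literals {a=T, c=F}.
      branch 1.2 (add d):
        ○ open, literals {d=T}.
  branch 2 (add !(a || !c)):
    !(a || !c): α-rule — add !a, !!c.
    ○ open, literals {a=F, c=T}.
0 branches closed, 5 open.
Each open branch fixes some atoms; the unmentioned ones are free. Counting distinct full assignments: branch {d=F, e=F} (a, b, c) contributes 8 new; branch {d=T, e=T} (a, b, c) contributes 8 new; branch {a=T, c=F} (b, d, e) contributes 4 new; branch {d=T} (a, b, c, e) contributes 6 new; branch {a=F, c=T} (b, d, e) contributes 2 new. Total: 28.

28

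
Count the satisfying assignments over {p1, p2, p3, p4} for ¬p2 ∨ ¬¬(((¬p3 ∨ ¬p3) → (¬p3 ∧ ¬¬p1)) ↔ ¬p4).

12

Initial set: {T (¬p2 ∨ ¬¬(((¬p3 ∨ ¬p3) → (¬p3 ∧ ¬¬p1)) ↔ ¬p4))}.
T (¬p2 ∨ ¬¬(((¬p3 ∨ ¬p3) → (¬p3 ∧ ¬¬p1)) ↔ ¬p4)): β-rule — branch into T ¬p2  //  T ¬¬(((¬p3 ∨ ¬p3) → (¬p3 ∧ ¬¬p1)) ↔ ¬p4).
  branch 1 (add T ¬p2):
    ○ open, literals {p2=0}.
  branch 2 (add T ¬¬(((¬p3 ∨ ¬p3) → (¬p3 ∧ ¬¬p1)) ↔ ¬p4)):
    T ¬¬(((¬p3 ∨ ¬p3) → (¬p3 ∧ ¬¬p1)) ↔ ¬p4): drop double negation, giving T (((¬p3 ∨ ¬p3) → (¬p3 ∧ ¬¬p1)) ↔ ¬p4).
    T (((¬p3 ∨ ¬p3) → (¬p3 ∧ ¬¬p1)) ↔ ¬p4): β-rule — branch into T ((¬p3 ∨ ¬p3) → (¬p3 ∧ ¬¬p1)), T ¬p4  //  F ((¬p3 ∨ ¬p3) → (¬p3 ∧ ¬¬p1)), F ¬p4.
      branch 2.1 (add T ((¬p3 ∨ ¬p3) → (¬p3 ∧ ¬¬p1)), T ¬p4):
        T ((¬p3 ∨ ¬p3) → (¬p3 ∧ ¬¬p1)): β-rule — branch into F (¬p3 ∨ ¬p3)  //  T (¬p3 ∧ ¬¬p1).
          branch 2.1.1 (add F (¬p3 ∨ ¬p3)):
            F (¬p3 ∨ ¬p3): α-rule — add F ¬p3, F ¬p3.
            ○ open, literals {p3=1, p4=0}.
          branch 2.1.2 (add T (¬p3 ∧ ¬¬p1)):
            T (¬p3 ∧ ¬¬p1): α-rule — add T ¬p3, T ¬¬p1.
            T ¬¬p1: drop double negation, giving T p1.
            ○ open, literals {p1=1, p3=0, p4=0}.
      branch 2.2 (add F ((¬p3 ∨ ¬p3) → (¬p3 ∧ ¬¬p1)), F ¬p4):
        F ((¬p3 ∨ ¬p3) → (¬p3 ∧ ¬¬p1)): α-rule — add T (¬p3 ∨ ¬p3), F (¬p3 ∧ ¬¬p1).
        T (¬p3 ∨ ¬p3): β-rule — branch into T ¬p3  //  T ¬p3.
          branch 2.2.1 (add T ¬p3):
            F (¬p3 ∧ ¬¬p1): β-rule — branch into F ¬p3  //  F ¬¬p1.
              branch 2.2.1.1 (add F ¬p3):
                × closes — contains both p3 and ¬p3.
              branch 2.2.1.2 (add F ¬¬p1):
                F ¬¬p1: drop double negation, giving F p1.
                ○ open, literals {p1=0, p3=0, p4=1}.
          branch 2.2.2 (add T ¬p3):
            F (¬p3 ∧ ¬¬p1): β-rule — branch into F ¬p3  //  F ¬¬p1.
              branch 2.2.2.1 (add F ¬p3):
                × closes — contains both p3 and ¬p3.
              branch 2.2.2.2 (add F ¬¬p1):
                F ¬¬p1: drop double negation, giving F p1.
                ○ open, literals {p1=0, p3=0, p4=1}.
2 branches closed, 5 open.
Each open branch fixes some atoms; the unmentioned ones are free. Counting distinct full assignments: branch {p2=0} (p1, p3, p4) contributes 8 new; branch {p3=1, p4=0} (p1, p2) contributes 2 new; branch {p1=1, p3=0, p4=0} (p2) contributes 1 new; branch {p1=0, p3=0, p4=1} (p2) contributes 1 new; branch {p1=0, p3=0, p4=1} (p2) contributes 0 new. Total: 12.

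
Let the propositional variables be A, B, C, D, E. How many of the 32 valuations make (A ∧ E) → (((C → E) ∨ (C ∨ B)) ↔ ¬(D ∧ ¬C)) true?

Initial set: {((A ∧ E) → (((C → E) ∨ (C ∨ B)) ↔ ¬(D ∧ ¬C)))}.
((A ∧ E) → (((C → E) ∨ (C ∨ B)) ↔ ¬(D ∧ ¬C))): β-rule — branch into ¬(A ∧ E)  //  (((C → E) ∨ (C ∨ B)) ↔ ¬(D ∧ ¬C)).
  branch 1 (add ¬(A ∧ E)):
    ¬(A ∧ E): β-rule — branch into ¬A  //  ¬E.
      branch 1.1 (add ¬A):
        ○ open, literals {A=false}.
      branch 1.2 (add ¬E):
        ○ open, literals {E=false}.
  branch 2 (add (((C → E) ∨ (C ∨ B)) ↔ ¬(D ∧ ¬C))):
    (((C → E) ∨ (C ∨ B)) ↔ ¬(D ∧ ¬C)): β-rule — branch into ((C → E) ∨ (C ∨ B)), ¬(D ∧ ¬C)  //  ¬((C → E) ∨ (C ∨ B)), ¬¬(D ∧ ¬C).
      branch 2.1 (add ((C → E) ∨ (C ∨ B)), ¬(D ∧ ¬C)):
        ((C → E) ∨ (C ∨ B)): β-rule — branch into (C → E)  //  (C ∨ B).
          branch 2.1.1 (add (C → E)):
            ¬(D ∧ ¬C): β-rule — branch into ¬D  //  ¬¬C.
              branch 2.1.1.1 (add ¬D):
                (C → E): β-rule — branch into ¬C  //  E.
                  branch 2.1.1.1.1 (add ¬C):
                    ○ open, literals {C=false, D=false}.
                  branch 2.1.1.1.2 (add E):
                    ○ open, literals {D=false, E=true}.
              branch 2.1.1.2 (add ¬¬C):
                (C → E): β-rule — branch into ¬C  //  E.
                  branch 2.1.1.2.1 (add ¬C):
                    × closes — contains both C and ¬C.
                  branch 2.1.1.2.2 (add E):
                    ○ open, literals {C=true, E=true}.
          branch 2.1.2 (add (C ∨ B)):
            ¬(D ∧ ¬C): β-rule — branch into ¬D  //  ¬¬C.
              branch 2.1.2.1 (add ¬D):
                (C ∨ B): β-rule — branch into C  //  B.
                  branch 2.1.2.1.1 (add C):
                    ○ open, literals {C=true, D=false}.
                  branch 2.1.2.1.2 (add B):
                    ○ open, literals {B=true, D=false}.
              branch 2.1.2.2 (add ¬¬C):
                (C ∨ B): β-rule — branch into C  //  B.
                  branch 2.1.2.2.1 (add C):
                    ○ open, literals {C=true}.
                  branch 2.1.2.2.2 (add B):
                    ○ open, literals {B=true, C=true}.
      branch 2.2 (add ¬((C → E) ∨ (C ∨ B)), ¬¬(D ∧ ¬C)):
        ¬((C → E) ∨ (C ∨ B)): α-rule — add ¬(C → E), ¬(C ∨ B).
        ¬¬(D ∧ ¬C): α-rule — add D, ¬C.
        ¬(C → E): α-rule — add C, ¬E.
        × closes — contains both C and ¬C.
2 branches closed, 9 open.
Each open branch fixes some atoms; the unmentioned ones are free. Counting distinct full assignments: branch {A=false} (B, C, D, E) contributes 16 new; branch {E=false} (A, B, C, D) contributes 8 new; branch {C=false, D=false} (A, B, E) contributes 2 new; branch {D=false, E=true} (A, B, C) contributes 2 new; branch {C=true, E=true} (A, B, D) contributes 2 new; branch {C=true, D=false} (A, B, E) contributes 0 new; branch {B=true, D=false} (A, C, E) contributes 0 new; branch {C=true} (A, B, D, E) contributes 0 new; branch {B=true, C=true} (A, D, E) contributes 0 new. Total: 30.

30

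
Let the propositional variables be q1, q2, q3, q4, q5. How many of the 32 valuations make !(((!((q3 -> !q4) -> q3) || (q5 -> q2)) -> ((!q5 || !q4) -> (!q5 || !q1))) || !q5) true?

3

Initial set: {T !(((!((q3 -> !q4) -> q3) || (q5 -> q2)) -> ((!q5 || !q4) -> (!q5 || !q1))) || !q5)}.
T !(((!((q3 -> !q4) -> q3) || (q5 -> q2)) -> ((!q5 || !q4) -> (!q5 || !q1))) || !q5): α-rule — add F ((!((q3 -> !q4) -> q3) || (q5 -> q2)) -> ((!q5 || !q4) -> (!q5 || !q1))), F !q5.
F ((!((q3 -> !q4) -> q3) || (q5 -> q2)) -> ((!q5 || !q4) -> (!q5 || !q1))): α-rule — add T (!((q3 -> !q4) -> q3) || (q5 -> q2)), F ((!q5 || !q4) -> (!q5 || !q1)).
F ((!q5 || !q4) -> (!q5 || !q1)): α-rule — add T (!q5 || !q4), F (!q5 || !q1).
F (!q5 || !q1): α-rule — add F !q5, F !q1.
T (!((q3 -> !q4) -> q3) || (q5 -> q2)): β-rule — branch into T !((q3 -> !q4) -> q3)  //  T (q5 -> q2).
  branch 1 (add T !((q3 -> !q4) -> q3)):
    T !((q3 -> !q4) -> q3): α-rule — add T (q3 -> !q4), F q3.
    T (!q5 || !q4): β-rule — branch into T !q5  //  T !q4.
      branch 1.1 (add T !q5):
        × closes — contains both q5 and !q5.
      branch 1.2 (add T !q4):
        T (q3 -> !q4): β-rule — branch into F q3  //  T !q4.
          branch 1.2.1 (add F q3):
            ○ open, literals {q1=true, q3=false, q4=false, q5=true}.
          branch 1.2.2 (add T !q4):
            ○ open, literals {q1=true, q3=false, q4=false, q5=true}.
  branch 2 (add T (q5 -> q2)):
    T (!q5 || !q4): β-rule — branch into T !q5  //  T !q4.
      branch 2.1 (add T !q5):
        × closes — contains both q5 and !q5.
      branch 2.2 (add T !q4):
        T (q5 -> q2): β-rule — branch into F q5  //  T q2.
          branch 2.2.1 (add F q5):
            × closes — contains both q5 and !q5.
          branch 2.2.2 (add T q2):
            ○ open, literals {q1=true, q2=true, q4=false, q5=true}.
3 branches closed, 3 open.
Each open branch fixes some atoms; the unmentioned ones are free. Counting distinct full assignments: branch {q1=true, q3=false, q4=false, q5=true} (q2) contributes 2 new; branch {q1=true, q3=false, q4=false, q5=true} (q2) contributes 0 new; branch {q1=true, q2=true, q4=false, q5=true} (q3) contributes 1 new. Total: 3.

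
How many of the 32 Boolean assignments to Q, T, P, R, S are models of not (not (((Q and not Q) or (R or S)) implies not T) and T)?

Initial set: {not (not (((Q and not Q) or (R or S)) implies not T) and T)}.
not (not (((Q and not Q) or (R or S)) implies not T) and T): β-rule — branch into not not (((Q and not Q) or (R or S)) implies not T)  //  not T.
  branch 1 (add not not (((Q and not Q) or (R or S)) implies not T)):
    not not (((Q and not Q) or (R or S)) implies not T): β-rule — branch into not ((Q and not Q) or (R or S))  //  not T.
      branch 1.1 (add not ((Q and not Q) or (R or S))):
        not ((Q and not Q) or (R or S)): α-rule — add not (Q and not Q), not (R or S).
        not (R or S): α-rule — add not R, not S.
        not (Q and not Q): β-rule — branch into not Q  //  not not Q.
          branch 1.1.1 (add not Q):
            ○ open, literals {Q=F, R=F, S=F}.
          branch 1.1.2 (add not not Q):
            ○ open, literals {Q=T, R=F, S=F}.
      branch 1.2 (add not T):
        ○ open, literals {T=F}.
  branch 2 (add not T):
    ○ open, literals {T=F}.
0 branches closed, 4 open.
Each open branch fixes some atoms; the unmentioned ones are free. Counting distinct full assignments: branch {Q=F, R=F, S=F} (T, P) contributes 4 new; branch {Q=T, R=F, S=F} (T, P) contributes 4 new; branch {T=F} (Q, P, R, S) contributes 12 new; branch {T=F} (Q, P, R, S) contributes 0 new. Total: 20.

20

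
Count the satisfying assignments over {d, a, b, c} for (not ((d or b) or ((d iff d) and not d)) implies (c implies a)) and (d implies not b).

12

Initial set: {((not ((d or b) or ((d iff d) and not d)) implies (c implies a)) and (d implies not b))}.
((not ((d or b) or ((d iff d) and not d)) implies (c implies a)) and (d implies not b)): α-rule — add (not ((d or b) or ((d iff d) and not d)) implies (c implies a)), (d implies not b).
(not ((d or b) or ((d iff d) and not d)) implies (c implies a)): β-rule — branch into not not ((d or b) or ((d iff d) and not d))  //  (c implies a).
  branch 1 (add not not ((d or b) or ((d iff d) and not d))):
    (d implies not b): β-rule — branch into not d  //  not b.
      branch 1.1 (add not d):
        not not ((d or b) or ((d iff d) and not d)): β-rule — branch into (d or b)  //  ((d iff d) and not d).
          branch 1.1.1 (add (d or b)):
            (d or b): β-rule — branch into d  //  b.
              branch 1.1.1.1 (add d):
                × closes — contains both d and not d.
              branch 1.1.1.2 (add b):
                ○ open, literals {b=T, d=F}.
          branch 1.1.2 (add ((d iff d) and not d)):
            ((d iff d) and not d): α-rule — add (d iff d), not d.
            (d iff d): β-rule — branch into d, d  //  not d, not d.
              branch 1.1.2.1 (add d, d):
                × closes — contains both d and not d.
              branch 1.1.2.2 (add not d, not d):
                ○ open, literals {d=F}.
      branch 1.2 (add not b):
        not not ((d or b) or ((d iff d) and not d)): β-rule — branch into (d or b)  //  ((d iff d) and not d).
          branch 1.2.1 (add (d or b)):
            (d or b): β-rule — branch into d  //  b.
              branch 1.2.1.1 (add d):
                ○ open, literals {b=F, d=T}.
              branch 1.2.1.2 (add b):
                × closes — contains both b and not b.
          branch 1.2.2 (add ((d iff d) and not d)):
            ((d iff d) and not d): α-rule — add (d iff d), not d.
            (d iff d): β-rule — branch into d, d  //  not d, not d.
              branch 1.2.2.1 (add d, d):
                × closes — contains both d and not d.
              branch 1.2.2.2 (add not d, not d):
                ○ open, literals {b=F, d=F}.
  branch 2 (add (c implies a)):
    (d implies not b): β-rule — branch into not d  //  not b.
      branch 2.1 (add not d):
        (c implies a): β-rule — branch into not c  //  a.
          branch 2.1.1 (add not c):
            ○ open, literals {c=F, d=F}.
          branch 2.1.2 (add a):
            ○ open, literals {a=T, d=F}.
      branch 2.2 (add not b):
        (c implies a): β-rule — branch into not c  //  a.
          branch 2.2.1 (add not c):
            ○ open, literals {b=F, c=F}.
          branch 2.2.2 (add a):
            ○ open, literals {a=T, b=F}.
4 branches closed, 8 open.
Each open branch fixes some atoms; the unmentioned ones are free. Counting distinct full assignments: branch {b=T, d=F} (a, c) contributes 4 new; branch {d=F} (a, b, c) contributes 4 new; branch {b=F, d=T} (a, c) contributes 4 new; branch {b=F, d=F} (a, c) contributes 0 new; branch {c=F, d=F} (a, b) contributes 0 new; branch {a=T, d=F} (b, c) contributes 0 new; branch {b=F, c=F} (d, a) contributes 0 new; branch {a=T, b=F} (d, c) contributes 0 new. Total: 12.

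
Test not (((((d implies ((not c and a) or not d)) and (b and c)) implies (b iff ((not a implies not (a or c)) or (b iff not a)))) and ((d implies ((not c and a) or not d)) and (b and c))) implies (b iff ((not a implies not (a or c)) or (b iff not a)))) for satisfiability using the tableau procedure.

Unsatisfiable

Initial set: {not (((((d implies ((not c and a) or not d)) and (b and c)) implies (b iff ((not a implies not (a or c)) or (b iff not a)))) and ((d implies ((not c and a) or not d)) and (b and c))) implies (b iff ((not a implies not (a or c)) or (b iff not a))))}.
not (((((d implies ((not c and a) or not d)) and (b and c)) implies (b iff ((not a implies not (a or c)) or (b iff not a)))) and ((d implies ((not c and a) or not d)) and (b and c))) implies (b iff ((not a implies not (a or c)) or (b iff not a)))): α-rule — add ((((d implies ((not c and a) or not d)) and (b and c)) implies (b iff ((not a implies not (a or c)) or (b iff not a)))) and ((d implies ((not c and a) or not d)) and (b and c))), not (b iff ((not a implies not (a or c)) or (b iff not a))).
((((d implies ((not c and a) or not d)) and (b and c)) implies (b iff ((not a implies not (a or c)) or (b iff not a)))) and ((d implies ((not c and a) or not d)) and (b and c))): α-rule — add (((d implies ((not c and a) or not d)) and (b and c)) implies (b iff ((not a implies not (a or c)) or (b iff not a)))), ((d implies ((not c and a) or not d)) and (b and c)).
((d implies ((not c and a) or not d)) and (b and c)): α-rule — add (d implies ((not c and a) or not d)), (b and c).
(b and c): α-rule — add b, c.
not (b iff ((not a implies not (a or c)) or (b iff not a))): β-rule — branch into b, not ((not a implies not (a or c)) or (b iff not a))  //  not b, ((not a implies not (a or c)) or (b iff not a)).
  branch 1 (add b, not ((not a implies not (a or c)) or (b iff not a))):
    not ((not a implies not (a or c)) or (b iff not a)): α-rule — add not (not a implies not (a or c)), not (b iff not a).
    not (not a implies not (a or c)): α-rule — add not a, not not (a or c).
    (((d implies ((not c and a) or not d)) and (b and c)) implies (b iff ((not a implies not (a or c)) or (b iff not a)))): β-rule — branch into not ((d implies ((not c and a) or not d)) and (b and c))  //  (b iff ((not a implies not (a or c)) or (b iff not a))).
      branch 1.1 (add not ((d implies ((not c and a) or not d)) and (b and c))):
        (d implies ((not c and a) or not d)): β-rule — branch into not d  //  ((not c and a) or not d).
          branch 1.1.1 (add not d):
            not (b iff not a): β-rule — branch into b, not not a  //  not b, not a.
              branch 1.1.1.1 (add b, not not a):
                × closes — contains both a and not a.
              branch 1.1.1.2 (add not b, not a):
                × closes — contains both b and not b.
          branch 1.1.2 (add ((not c and a) or not d)):
            not (b iff not a): β-rule — branch into b, not not a  //  not b, not a.
              branch 1.1.2.1 (add b, not not a):
                × closes — contains both a and not a.
              branch 1.1.2.2 (add not b, not a):
                × closes — contains both b and not b.
      branch 1.2 (add (b iff ((not a implies not (a or c)) or (b iff not a)))):
        (d implies ((not c and a) or not d)): β-rule — branch into not d  //  ((not c and a) or not d).
          branch 1.2.1 (add not d):
            not (b iff not a): β-rule — branch into b, not not a  //  not b, not a.
              branch 1.2.1.1 (add b, not not a):
                × closes — contains both a and not a.
              branch 1.2.1.2 (add not b, not a):
                × closes — contains both b and not b.
          branch 1.2.2 (add ((not c and a) or not d)):
            not (b iff not a): β-rule — branch into b, not not a  //  not b, not a.
              branch 1.2.2.1 (add b, not not a):
                × closes — contains both a and not a.
              branch 1.2.2.2 (add not b, not a):
                × closes — contains both b and not b.
  branch 2 (add not b, ((not a implies not (a or c)) or (b iff not a))):
    × closes — contains both b and not b.
All 9 branches close.
Every branch closed; the formula is unsatisfiable.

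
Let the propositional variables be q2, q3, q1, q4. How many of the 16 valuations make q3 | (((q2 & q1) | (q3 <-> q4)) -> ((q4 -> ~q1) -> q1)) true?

14

Initial set: {T (q3 | (((q2 & q1) | (q3 <-> q4)) -> ((q4 -> ~q1) -> q1)))}.
T (q3 | (((q2 & q1) | (q3 <-> q4)) -> ((q4 -> ~q1) -> q1))): β-rule — branch into T q3  //  T (((q2 & q1) | (q3 <-> q4)) -> ((q4 -> ~q1) -> q1)).
  branch 1 (add T q3):
    ○ open, literals {q3=1}.
  branch 2 (add T (((q2 & q1) | (q3 <-> q4)) -> ((q4 -> ~q1) -> q1))):
    T (((q2 & q1) | (q3 <-> q4)) -> ((q4 -> ~q1) -> q1)): β-rule — branch into F ((q2 & q1) | (q3 <-> q4))  //  T ((q4 -> ~q1) -> q1).
      branch 2.1 (add F ((q2 & q1) | (q3 <-> q4))):
        F ((q2 & q1) | (q3 <-> q4)): α-rule — add F (q2 & q1), F (q3 <-> q4).
        F (q2 & q1): β-rule — branch into F q2  //  F q1.
          branch 2.1.1 (add F q2):
            F (q3 <-> q4): β-rule — branch into T q3, F q4  //  F q3, T q4.
              branch 2.1.1.1 (add T q3, F q4):
                ○ open, literals {q2=0, q3=1, q4=0}.
              branch 2.1.1.2 (add F q3, T q4):
                ○ open, literals {q2=0, q3=0, q4=1}.
          branch 2.1.2 (add F q1):
            F (q3 <-> q4): β-rule — branch into T q3, F q4  //  F q3, T q4.
              branch 2.1.2.1 (add T q3, F q4):
                ○ open, literals {q1=0, q3=1, q4=0}.
              branch 2.1.2.2 (add F q3, T q4):
                ○ open, literals {q1=0, q3=0, q4=1}.
      branch 2.2 (add T ((q4 -> ~q1) -> q1)):
        T ((q4 -> ~q1) -> q1): β-rule — branch into F (q4 -> ~q1)  //  T q1.
          branch 2.2.1 (add F (q4 -> ~q1)):
            F (q4 -> ~q1): α-rule — add T q4, F ~q1.
            ○ open, literals {q1=1, q4=1}.
          branch 2.2.2 (add T q1):
            ○ open, literals {q1=1}.
0 branches closed, 7 open.
Each open branch fixes some atoms; the unmentioned ones are free. Counting distinct full assignments: branch {q3=1} (q2, q1, q4) contributes 8 new; branch {q2=0, q3=1, q4=0} (q1) contributes 0 new; branch {q2=0, q3=0, q4=1} (q1) contributes 2 new; branch {q1=0, q3=1, q4=0} (q2) contributes 0 new; branch {q1=0, q3=0, q4=1} (q2) contributes 1 new; branch {q1=1, q4=1} (q2, q3) contributes 1 new; branch {q1=1} (q2, q3, q4) contributes 2 new. Total: 14.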